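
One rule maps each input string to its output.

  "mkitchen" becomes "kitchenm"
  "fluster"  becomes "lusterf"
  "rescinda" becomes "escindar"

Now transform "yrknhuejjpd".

What's happening: move the first character to the end.
So "yrknhuejjpd" becomes "rknhuejjpdy".

rknhuejjpdy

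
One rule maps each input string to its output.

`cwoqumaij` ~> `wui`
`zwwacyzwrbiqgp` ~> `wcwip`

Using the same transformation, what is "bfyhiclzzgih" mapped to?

The rule is to keep one character in every 3, starting at position 2 (positions 2nd, 5th, 8th, ...).
Doing the same to "bfyhiclzzgih": "fizi".

fizi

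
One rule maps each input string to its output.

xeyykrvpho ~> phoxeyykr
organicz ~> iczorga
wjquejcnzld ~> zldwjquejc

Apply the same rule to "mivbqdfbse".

The transformation: move the last 3 characters to the front (rotate right by 3), then delete the last character.
For "mivbqdfbse", step one produces "bsemivbqdf"; step two turns that into "bsemivbqd".

bsemivbqd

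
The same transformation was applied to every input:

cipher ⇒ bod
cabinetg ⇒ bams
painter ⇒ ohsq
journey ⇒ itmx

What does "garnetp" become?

fqdo

The pattern: shift every letter 1 place backward in the alphabet (wrapping around), then keep every other character starting from the first (positions 1st, 3rd, 5th, ...).
Starting from "garnetp": after the first operation, "fzqmdso"; after the second, "fqdo".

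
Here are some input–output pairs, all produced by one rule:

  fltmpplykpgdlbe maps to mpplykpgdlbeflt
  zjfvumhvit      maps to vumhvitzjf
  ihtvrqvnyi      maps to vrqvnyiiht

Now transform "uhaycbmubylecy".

ycbmubylecyuha

Looking at the pairs, the operation is to move the first 3 characters to the end (rotate left by 3).
So "uhaycbmubylecy" becomes "ycbmubylecyuha".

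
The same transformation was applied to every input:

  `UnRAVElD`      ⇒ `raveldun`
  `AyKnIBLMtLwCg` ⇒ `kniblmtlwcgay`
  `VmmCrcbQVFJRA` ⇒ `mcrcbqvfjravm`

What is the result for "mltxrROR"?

The transformation: move the first 2 characters to the end (rotate left by 2), then convert every letter to lowercase.
Starting from "mltxrROR": after the first operation, "txrRORml"; after the second, "txrrorml".

txrrorml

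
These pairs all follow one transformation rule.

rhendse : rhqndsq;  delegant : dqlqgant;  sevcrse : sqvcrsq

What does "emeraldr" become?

qmqraldr

In each case the input is transformed by: replace every "e" with "q".
On "emeraldr" that produces "qmqraldr".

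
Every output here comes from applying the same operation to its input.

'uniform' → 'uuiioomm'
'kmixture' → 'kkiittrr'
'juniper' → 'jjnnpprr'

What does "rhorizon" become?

Rule — keep every other character starting from the first (positions 1st, 3rd, 5th, ...), then double every character.
On "rhorizon": the first step gives "roio", and the second then gives "rrooiioo".

rrooiioo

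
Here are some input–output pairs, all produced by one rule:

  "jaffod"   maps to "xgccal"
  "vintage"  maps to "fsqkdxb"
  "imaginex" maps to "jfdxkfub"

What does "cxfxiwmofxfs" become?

In each case the input is transformed by: swap each adjacent pair of characters (1↔2, 3↔4, ...), then shift every letter 3 places backward in the alphabet (wrapping around).
Applying both steps to "cxfxiwmofxfs": "xcxfwiomxfsf", then "uzuctfljucpc".
(Check on "imaginex": → "miganixe" → "jfdxkfub" ✓)

uzuctfljucpc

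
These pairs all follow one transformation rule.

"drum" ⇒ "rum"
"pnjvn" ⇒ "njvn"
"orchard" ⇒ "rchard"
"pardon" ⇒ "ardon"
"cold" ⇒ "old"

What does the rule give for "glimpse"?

Each output is the input with this applied: delete the first character.
On "glimpse" that produces "limpse".

limpse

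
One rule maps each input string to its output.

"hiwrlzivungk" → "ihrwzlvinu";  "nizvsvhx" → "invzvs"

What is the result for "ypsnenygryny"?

pynsnegyyr

The rule is to swap each adjacent pair of characters (1↔2, 3↔4, ...), then delete the last 2 characters.
On "ypsnenygryny" that produces "pynsnegyyr".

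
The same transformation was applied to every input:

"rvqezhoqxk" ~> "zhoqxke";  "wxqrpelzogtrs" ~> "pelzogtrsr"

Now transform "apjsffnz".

In each case the input is transformed by: delete the first 3 characters, then move the first character to the end.
Working it through for "apjsffnz": intermediate "sffnz", final "ffnzs".

ffnzs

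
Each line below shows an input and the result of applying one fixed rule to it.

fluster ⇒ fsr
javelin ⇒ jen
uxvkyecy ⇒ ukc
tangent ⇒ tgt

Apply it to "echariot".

The rule is to keep one character in every 3, starting at position 1 (positions 1st, 4th, 7th, ...).
So "echariot" becomes "eao".

eao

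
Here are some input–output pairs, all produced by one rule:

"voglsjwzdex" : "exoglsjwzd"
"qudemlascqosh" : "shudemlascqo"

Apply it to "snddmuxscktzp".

In each case the input is transformed by: delete the first character, then move the last 2 characters to the front (rotate right by 2).
For "snddmuxscktzp", step one produces "nddmuxscktzp"; step two turns that into "zpnddmuxsckt".

zpnddmuxsckt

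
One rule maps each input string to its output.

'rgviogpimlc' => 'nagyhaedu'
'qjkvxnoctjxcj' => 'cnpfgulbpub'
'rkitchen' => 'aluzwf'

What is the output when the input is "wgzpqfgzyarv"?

rhixyrqsjn

The transformation: shift every letter 8 places backward in the alphabet (wrapping around), then delete the first 2 characters.
"wgzpqfgzyarv" → "rhixyrqsjn".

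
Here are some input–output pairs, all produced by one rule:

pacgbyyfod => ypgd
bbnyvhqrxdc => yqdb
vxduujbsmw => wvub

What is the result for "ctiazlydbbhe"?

ycba

The pattern: keep one character in every 3, starting at position 1 (positions 1st, 4th, 7th, ...), then sort the characters into reverse alphabetical order.
On "ctiazlydbbhe": the first step gives "cayb", and the second then gives "ycba".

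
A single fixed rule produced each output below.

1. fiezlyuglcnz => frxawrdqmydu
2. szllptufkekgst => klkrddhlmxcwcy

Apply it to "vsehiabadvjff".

Rule — shift every letter 8 places backward in the alphabet (wrapping around), then move the last 2 characters to the front (rotate right by 2).
For "vsehiabadvjff", step one produces "nkwzastsvnbxx"; step two turns that into "xxnkwzastsvnb".

xxnkwzastsvnb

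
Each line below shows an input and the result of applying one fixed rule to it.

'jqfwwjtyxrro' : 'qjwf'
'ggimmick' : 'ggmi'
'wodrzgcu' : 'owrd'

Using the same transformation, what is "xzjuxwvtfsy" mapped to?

zxuj

Each output is the input with this applied: swap each adjacent pair of characters (1↔2, 3↔4, ...), then keep only the first 4 characters.
On "xzjuxwvtfsy": the first step gives "zxujwxtvsfy", and the second then gives "zxuj".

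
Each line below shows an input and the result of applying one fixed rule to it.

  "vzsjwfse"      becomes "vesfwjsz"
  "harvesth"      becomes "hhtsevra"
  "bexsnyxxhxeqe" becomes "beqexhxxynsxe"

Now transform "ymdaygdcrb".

Rule — move the first character to the end, then reverse the string.
For "ymdaygdcrb" the result is "ybrcdgyadm".

ybrcdgyadm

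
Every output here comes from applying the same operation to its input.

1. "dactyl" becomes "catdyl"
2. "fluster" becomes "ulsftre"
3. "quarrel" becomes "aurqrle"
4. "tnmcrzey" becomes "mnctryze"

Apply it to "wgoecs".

The pattern: move the first 2 characters to the end (rotate left by 2), then take characters alternately from the front and the back (1st, last, 2nd, 2nd-last, ...).
Starting from "wgoecs": after the first operation, "oecswg"; after the second, "ogewcs".

ogewcs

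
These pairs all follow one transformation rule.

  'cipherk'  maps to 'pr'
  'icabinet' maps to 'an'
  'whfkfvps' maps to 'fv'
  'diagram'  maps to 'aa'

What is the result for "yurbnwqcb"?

The rule is to keep one character in every 3, starting at position 3 (positions 3rd, 6th, 9th, ...).
So "yurbnwqcb" becomes "rwb".

rwb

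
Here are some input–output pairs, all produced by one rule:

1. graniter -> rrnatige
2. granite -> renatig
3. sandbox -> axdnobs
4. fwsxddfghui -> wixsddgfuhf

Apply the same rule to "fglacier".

gralicfe

Each output is the input with this applied: swap the first and last characters, then swap each adjacent pair of characters (1↔2, 3↔4, ...).
On "fglacier": the first step gives "rglacief", and the second then gives "gralicfe".
(Check on "sandbox": → "xandbos" → "axdnobs" ✓)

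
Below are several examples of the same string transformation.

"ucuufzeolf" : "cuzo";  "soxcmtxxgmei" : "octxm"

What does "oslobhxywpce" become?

What's happening: delete the last 2 characters, then keep every other character starting from the second (positions 2nd, 4th, 6th, ...).
Applying both steps to "oslobhxywpce": "oslobhxywp", then "sohyp".

sohyp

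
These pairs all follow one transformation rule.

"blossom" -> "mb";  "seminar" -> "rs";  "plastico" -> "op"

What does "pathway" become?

Rule — move the last character to the front, then keep only the first 2 characters.
For "pathway", step one produces "ypathwa"; step two turns that into "yp".

yp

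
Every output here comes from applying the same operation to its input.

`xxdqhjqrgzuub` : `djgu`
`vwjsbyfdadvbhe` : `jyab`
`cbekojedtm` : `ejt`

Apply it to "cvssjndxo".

The transformation: keep one character in every 3, starting at position 3 (positions 3rd, 6th, 9th, ...).
Applying that to "cvssjndxo" gives "sno".

sno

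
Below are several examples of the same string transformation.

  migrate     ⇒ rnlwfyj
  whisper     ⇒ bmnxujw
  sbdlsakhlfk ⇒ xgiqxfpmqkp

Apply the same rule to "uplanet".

The rule is to shift every letter 5 places forward in the alphabet (wrapping around).
For "uplanet" the result is "zuqfsjy".

zuqfsjy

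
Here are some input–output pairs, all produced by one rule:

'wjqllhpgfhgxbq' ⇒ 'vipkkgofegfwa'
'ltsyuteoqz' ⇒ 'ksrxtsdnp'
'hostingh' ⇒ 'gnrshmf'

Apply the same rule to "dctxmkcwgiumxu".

Each output is the input with this applied: delete the last character, then shift every letter 1 place backward in the alphabet (wrapping around).
Starting from "dctxmkcwgiumxu": after the first operation, "dctxmkcwgiumx"; after the second, "cbswljbvfhtlw".

cbswljbvfhtlw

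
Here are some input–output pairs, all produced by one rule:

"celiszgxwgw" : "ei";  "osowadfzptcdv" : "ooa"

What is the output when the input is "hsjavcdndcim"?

In each case the input is transformed by: keep only the vowels.
Applying that to "hsjavcdndcim" gives "ai".

ai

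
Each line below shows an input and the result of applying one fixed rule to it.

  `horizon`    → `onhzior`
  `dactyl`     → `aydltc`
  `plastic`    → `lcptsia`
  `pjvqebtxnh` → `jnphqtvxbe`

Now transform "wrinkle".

Rule — swap each adjacent pair of characters (1↔2, 3↔4, ...), then take characters alternately from the front and the back (1st, last, 2nd, 2nd-last, ...).
For "wrinkle", step one produces "rwnilke"; step two turns that into "rewknli".

rewknli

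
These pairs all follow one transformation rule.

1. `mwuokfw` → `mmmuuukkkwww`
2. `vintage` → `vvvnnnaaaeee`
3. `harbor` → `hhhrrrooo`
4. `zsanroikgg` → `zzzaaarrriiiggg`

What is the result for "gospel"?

gggssseee

The rule is to keep every other character starting from the first (positions 1st, 3rd, 5th, ...), then repeat every character 3 times.
"gospel" → "gse" → "gggssseee".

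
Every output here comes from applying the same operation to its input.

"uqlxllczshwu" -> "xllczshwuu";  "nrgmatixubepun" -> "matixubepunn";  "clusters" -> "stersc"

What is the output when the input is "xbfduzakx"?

duzakxx

Each output is the input with this applied: move the first character to the end, then delete the first 2 characters.
For "xbfduzakx" the result is "duzakxx".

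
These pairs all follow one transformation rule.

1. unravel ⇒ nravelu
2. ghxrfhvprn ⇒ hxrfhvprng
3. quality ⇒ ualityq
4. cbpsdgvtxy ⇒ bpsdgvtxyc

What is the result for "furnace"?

urnacef

What's happening: move the first character to the end.
So "furnace" becomes "urnacef".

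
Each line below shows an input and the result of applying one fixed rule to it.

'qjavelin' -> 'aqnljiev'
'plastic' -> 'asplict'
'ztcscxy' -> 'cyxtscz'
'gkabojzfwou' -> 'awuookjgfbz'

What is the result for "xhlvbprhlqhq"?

Rule — sort the characters into reverse alphabetical order, then swap the first and last characters.
Starting from "xhlvbprhlqhq": after the first operation, "xvrqqpllhhhb"; after the second, "bvrqqpllhhhx".

bvrqqpllhhhx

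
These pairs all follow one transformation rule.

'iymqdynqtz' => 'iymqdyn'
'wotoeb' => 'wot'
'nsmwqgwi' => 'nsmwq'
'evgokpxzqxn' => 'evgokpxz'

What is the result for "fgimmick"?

Looking at the pairs, the operation is to delete the last 3 characters.
Doing the same to "fgimmick": "fgimm".

fgimm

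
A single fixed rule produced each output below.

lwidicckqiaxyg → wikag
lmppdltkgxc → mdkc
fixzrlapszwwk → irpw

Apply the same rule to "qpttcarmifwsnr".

pcmwr

The transformation: keep one character in every 3, starting at position 2 (positions 2nd, 5th, 8th, ...).
Doing the same to "qpttcarmifwsnr": "pcmwr".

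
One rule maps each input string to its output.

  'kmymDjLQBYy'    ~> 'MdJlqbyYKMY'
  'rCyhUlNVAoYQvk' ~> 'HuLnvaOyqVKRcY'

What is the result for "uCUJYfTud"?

In each case the input is transformed by: move the first 3 characters to the end (rotate left by 3), then flip the case of every letter.
For "uCUJYfTud", step one produces "JYfTuduCU"; step two turns that into "jyFtUDUcu".

jyFtUDUcu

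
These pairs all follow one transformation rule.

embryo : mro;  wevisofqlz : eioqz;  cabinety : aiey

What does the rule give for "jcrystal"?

The pattern: keep every other character starting from the second (positions 2nd, 4th, 6th, ...).
For "jcrystal" the result is "cytl".

cytl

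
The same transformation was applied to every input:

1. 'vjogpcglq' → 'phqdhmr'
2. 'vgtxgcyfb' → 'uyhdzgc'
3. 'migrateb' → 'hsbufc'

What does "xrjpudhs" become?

Each output is the input with this applied: delete the first 2 characters, then shift every letter 1 place forward in the alphabet (wrapping around).
Applying both steps to "xrjpudhs": "jpudhs", then "kqveit".

kqveit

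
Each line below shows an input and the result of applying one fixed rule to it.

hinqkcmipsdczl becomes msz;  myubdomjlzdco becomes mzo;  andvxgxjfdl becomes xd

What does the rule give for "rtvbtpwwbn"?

wn

Rule — keep one character in every 3, starting at position 1 (positions 1st, 4th, 7th, ...), then delete the first 2 characters.
On "rtvbtpwwbn" that produces "wn".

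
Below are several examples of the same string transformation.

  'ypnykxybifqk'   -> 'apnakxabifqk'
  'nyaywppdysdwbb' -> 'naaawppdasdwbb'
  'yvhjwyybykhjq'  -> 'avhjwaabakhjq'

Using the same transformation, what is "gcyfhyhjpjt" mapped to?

gcafhahjpjt

Rule — replace every "y" with "a".
For "gcyfhyhjpjt" the result is "gcafhahjpjt".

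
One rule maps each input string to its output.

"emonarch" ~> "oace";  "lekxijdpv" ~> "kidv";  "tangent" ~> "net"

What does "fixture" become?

The pattern: move the first character to the end, then keep every other character starting from the second (positions 2nd, 4th, 6th, ...).
For "fixture", step one produces "ixturef"; step two turns that into "xue".

xue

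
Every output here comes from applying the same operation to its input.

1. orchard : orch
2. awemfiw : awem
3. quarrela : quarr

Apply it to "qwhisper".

Rule — delete the last 3 characters.
For "qwhisper" the result is "qwhis".

qwhis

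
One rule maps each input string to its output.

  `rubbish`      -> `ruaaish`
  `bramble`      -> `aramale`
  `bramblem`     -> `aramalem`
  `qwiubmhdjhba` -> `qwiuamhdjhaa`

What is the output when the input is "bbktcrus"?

Each output is the input with this applied: replace every "b" with "a".
Applying that to "bbktcrus" gives "aaktcrus".

aaktcrus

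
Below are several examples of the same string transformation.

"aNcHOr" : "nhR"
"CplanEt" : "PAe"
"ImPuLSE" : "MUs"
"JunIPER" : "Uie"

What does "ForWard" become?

OwR

The transformation: keep every other character starting from the second (positions 2nd, 4th, 6th, ...), then flip the case of every letter.
Starting from "ForWard": after the first operation, "oWr"; after the second, "OwR".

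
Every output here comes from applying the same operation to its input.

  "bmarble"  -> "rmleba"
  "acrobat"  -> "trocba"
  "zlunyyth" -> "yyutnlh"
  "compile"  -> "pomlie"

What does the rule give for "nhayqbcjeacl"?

yqljheccbaa

Each output is the input with this applied: delete the first character, then sort the characters into reverse alphabetical order.
For "nhayqbcjeacl", step one produces "hayqbcjeacl"; step two turns that into "yqljheccbaa".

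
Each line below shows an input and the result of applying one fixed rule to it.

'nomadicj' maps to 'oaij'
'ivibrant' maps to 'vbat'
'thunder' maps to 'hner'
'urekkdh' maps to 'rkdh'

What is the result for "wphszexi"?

psei

Rule — swap each adjacent pair of characters (1↔2, 3↔4, ...), then keep every other character starting from the first (positions 1st, 3rd, 5th, ...).
"wphszexi" → "pwshezix" → "psei".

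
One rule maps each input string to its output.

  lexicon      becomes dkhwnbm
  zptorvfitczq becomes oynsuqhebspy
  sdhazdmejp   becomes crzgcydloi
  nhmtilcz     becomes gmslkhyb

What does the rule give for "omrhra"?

lngqzq

In each case the input is transformed by: shift every letter 1 place backward in the alphabet (wrapping around), then swap each adjacent pair of characters (1↔2, 3↔4, ...).
Applying both steps to "omrhra": "nlqgqz", then "lngqzq".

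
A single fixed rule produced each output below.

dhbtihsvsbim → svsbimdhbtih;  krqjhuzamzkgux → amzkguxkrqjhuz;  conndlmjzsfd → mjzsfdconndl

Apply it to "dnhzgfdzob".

In each case the input is transformed by: swap the front and back halves of the string.
Doing the same to "dnhzgfdzob": "fdzobdnhzg".

fdzobdnhzg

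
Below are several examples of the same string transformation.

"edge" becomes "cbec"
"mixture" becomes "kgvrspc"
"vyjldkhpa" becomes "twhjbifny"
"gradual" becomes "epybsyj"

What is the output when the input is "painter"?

Rule — shift every letter 2 places backward in the alphabet (wrapping around).
For "painter" the result is "nyglrcp".

nyglrcp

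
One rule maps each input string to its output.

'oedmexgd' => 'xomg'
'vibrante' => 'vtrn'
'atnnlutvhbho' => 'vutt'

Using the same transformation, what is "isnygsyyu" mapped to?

yyyu

The rule is to sort the characters into reverse alphabetical order, then keep only the first 4 characters.
Starting from "isnygsyyu": after the first operation, "yyyussnig"; after the second, "yyyu".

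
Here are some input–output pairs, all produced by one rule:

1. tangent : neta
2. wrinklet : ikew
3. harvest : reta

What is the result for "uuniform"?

Looking at the pairs, the operation is to move the first 2 characters to the end (rotate left by 2), then keep every other character starting from the first (positions 1st, 3rd, 5th, ...).
Doing the same to "uuniform": "nfru".

nfru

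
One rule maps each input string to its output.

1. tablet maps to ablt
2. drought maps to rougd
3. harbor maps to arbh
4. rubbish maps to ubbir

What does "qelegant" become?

Rule — delete the last 2 characters, then move the first character to the end.
On "qelegant": the first step gives "qelega", and the second then gives "elegaq".

elegaq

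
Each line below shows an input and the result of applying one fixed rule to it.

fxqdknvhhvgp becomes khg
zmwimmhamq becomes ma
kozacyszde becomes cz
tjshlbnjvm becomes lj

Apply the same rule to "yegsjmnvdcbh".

jvb

Rule — delete the first 3 characters, then keep one character in every 3, starting at position 2 (positions 2nd, 5th, 8th, ...).
For "yegsjmnvdcbh", step one produces "sjmnvdcbh"; step two turns that into "jvb".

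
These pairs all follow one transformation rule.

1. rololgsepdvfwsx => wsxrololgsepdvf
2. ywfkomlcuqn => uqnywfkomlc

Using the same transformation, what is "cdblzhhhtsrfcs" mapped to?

What's happening: move the last 3 characters to the front (rotate right by 3).
For "cdblzhhhtsrfcs" the result is "fcscdblzhhhtsr".

fcscdblzhhhtsr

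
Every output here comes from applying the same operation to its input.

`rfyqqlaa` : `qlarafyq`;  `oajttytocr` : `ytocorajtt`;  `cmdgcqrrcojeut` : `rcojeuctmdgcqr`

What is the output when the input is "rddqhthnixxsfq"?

Looking at the pairs, the operation is to swap the first and last characters, then swap the front and back halves of the string.
On "rddqhthnixxsfq": the first step gives "qddqhthnixxsfr", and the second then gives "nixxsfrqddqhth".

nixxsfrqddqhth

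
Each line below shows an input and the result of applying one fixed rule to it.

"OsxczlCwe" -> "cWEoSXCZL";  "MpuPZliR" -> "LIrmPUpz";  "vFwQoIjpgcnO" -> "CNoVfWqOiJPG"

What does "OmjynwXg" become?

WxGoMJYN

The rule is to flip the case of every letter, then move the last 3 characters to the front (rotate right by 3).
On "OmjynwXg": the first step gives "oMJYNWxG", and the second then gives "WxGoMJYN".
(Check on "vFwQoIjpgcnO": → "VfWqOiJPGCNo" → "CNoVfWqOiJPG" ✓)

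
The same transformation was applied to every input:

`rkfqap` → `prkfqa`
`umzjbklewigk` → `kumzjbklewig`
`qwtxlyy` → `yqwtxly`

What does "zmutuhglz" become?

zzmutuhgl

What's happening: move the last character to the front.
Applying that to "zmutuhglz" gives "zzmutuhgl".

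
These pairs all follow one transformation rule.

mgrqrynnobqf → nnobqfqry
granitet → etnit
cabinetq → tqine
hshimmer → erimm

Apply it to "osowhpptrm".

The transformation: delete the first 3 characters, then move the first 3 characters to the end (rotate left by 3).
Applying that to "osowhpptrm" gives "ptrmwhp".
(Check on "hshimmer": → "immer" → "erimm" ✓)

ptrmwhp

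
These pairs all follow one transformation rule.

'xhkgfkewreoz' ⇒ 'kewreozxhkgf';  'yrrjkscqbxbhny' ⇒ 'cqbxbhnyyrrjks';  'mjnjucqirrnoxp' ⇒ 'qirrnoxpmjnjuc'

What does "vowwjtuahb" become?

jtuahbvoww

Each output is the input with this applied: swap the front and back halves of the string, then move the last character to the front.
"vowwjtuahb" → "tuahbvowwj" → "jtuahbvoww".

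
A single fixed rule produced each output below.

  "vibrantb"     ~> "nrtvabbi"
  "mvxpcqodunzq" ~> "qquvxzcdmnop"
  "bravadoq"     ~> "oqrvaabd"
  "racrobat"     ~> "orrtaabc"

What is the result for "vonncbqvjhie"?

The transformation: sort the characters into alphabetical order, then swap the front and back halves of the string.
Starting from "vonncbqvjhie": after the first operation, "bcehijnnoqvv"; after the second, "nnoqvvbcehij".

nnoqvvbcehij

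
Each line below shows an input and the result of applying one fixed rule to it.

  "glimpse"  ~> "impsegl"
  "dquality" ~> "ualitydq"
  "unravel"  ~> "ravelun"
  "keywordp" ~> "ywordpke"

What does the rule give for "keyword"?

Rule — move the first 2 characters to the end (rotate left by 2).
On "keyword" that produces "ywordke".

ywordke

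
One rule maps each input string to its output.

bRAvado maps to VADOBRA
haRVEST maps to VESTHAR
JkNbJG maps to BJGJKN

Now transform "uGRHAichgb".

In each case the input is transformed by: move the first 3 characters to the end (rotate left by 3), then convert every letter to uppercase.
"uGRHAichgb" → "HAICHGBUGR".
(Check on "haRVEST": → "VESThaR" → "VESTHAR" ✓)

HAICHGBUGR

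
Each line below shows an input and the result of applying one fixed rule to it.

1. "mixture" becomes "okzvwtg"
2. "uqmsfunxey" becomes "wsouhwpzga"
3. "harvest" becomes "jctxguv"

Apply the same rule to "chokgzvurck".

Each output is the input with this applied: shift every letter 2 places forward in the alphabet (wrapping around).
"chokgzvurck" → "ejqmibxwtem".

ejqmibxwtem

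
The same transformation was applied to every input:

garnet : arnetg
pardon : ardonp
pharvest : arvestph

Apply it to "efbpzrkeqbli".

zrkeqbliefbp

Each output is the input with this applied: move the last 2 characters to the front (rotate right by 2), then swap the front and back halves of the string.
"efbpzrkeqbli" → "liefbpzrkeqb" → "zrkeqbliefbp".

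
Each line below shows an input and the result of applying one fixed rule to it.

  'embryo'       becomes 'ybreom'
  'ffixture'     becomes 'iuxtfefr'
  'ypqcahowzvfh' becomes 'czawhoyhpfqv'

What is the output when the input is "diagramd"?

aagrddim

Each output is the input with this applied: take characters alternately from the front and the back (1st, last, 2nd, 2nd-last, ...), then swap the front and back halves of the string.
On "diagramd": the first step gives "ddimaagr", and the second then gives "aagrddim".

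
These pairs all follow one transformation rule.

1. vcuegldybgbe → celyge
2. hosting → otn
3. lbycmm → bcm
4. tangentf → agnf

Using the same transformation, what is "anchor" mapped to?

Looking at the pairs, the operation is to keep every other character starting from the second (positions 2nd, 4th, 6th, ...).
"anchor" → "nhr".

nhr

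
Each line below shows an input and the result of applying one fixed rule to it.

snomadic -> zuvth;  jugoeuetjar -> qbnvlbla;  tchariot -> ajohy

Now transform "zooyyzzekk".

Looking at the pairs, the operation is to delete the last 3 characters, then shift every letter 7 places forward in the alphabet (wrapping around).
For "zooyyzzekk", step one produces "zooyyzz"; step two turns that into "gvvffgg".

gvvffgg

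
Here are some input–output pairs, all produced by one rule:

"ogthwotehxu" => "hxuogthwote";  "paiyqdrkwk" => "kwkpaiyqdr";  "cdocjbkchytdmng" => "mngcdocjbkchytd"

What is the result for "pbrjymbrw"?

What's happening: move the last 3 characters to the front (rotate right by 3).
"pbrjymbrw" → "brwpbrjym".

brwpbrjym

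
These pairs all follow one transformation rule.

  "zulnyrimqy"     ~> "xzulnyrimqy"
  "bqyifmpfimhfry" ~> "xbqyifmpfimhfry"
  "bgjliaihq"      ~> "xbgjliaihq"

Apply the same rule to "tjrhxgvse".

xtjrhxgvse

The pattern: prepend "x".
Doing the same to "tjrhxgvse": "xtjrhxgvse".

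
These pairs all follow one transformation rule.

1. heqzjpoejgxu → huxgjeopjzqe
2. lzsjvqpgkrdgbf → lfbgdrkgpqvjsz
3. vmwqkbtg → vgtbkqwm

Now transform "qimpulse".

qeslupmi

Rule — reverse the string, then move the last character to the front.
Starting from "qimpulse": after the first operation, "eslupmiq"; after the second, "qeslupmi".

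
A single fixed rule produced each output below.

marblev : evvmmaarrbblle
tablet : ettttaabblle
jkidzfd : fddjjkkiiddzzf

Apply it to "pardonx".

nxxppaarrddoon

Looking at the pairs, the operation is to double every character, then move the last 3 characters to the front (rotate right by 3).
On "pardonx": the first step gives "ppaarrddoonnxx", and the second then gives "nxxppaarrddoon".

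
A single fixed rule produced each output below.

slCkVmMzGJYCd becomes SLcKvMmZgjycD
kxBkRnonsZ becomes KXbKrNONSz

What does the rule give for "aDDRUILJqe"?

Looking at the pairs, the operation is to flip the case of every letter.
Applying that to "aDDRUILJqe" gives "AddruiljQE".

AddruiljQE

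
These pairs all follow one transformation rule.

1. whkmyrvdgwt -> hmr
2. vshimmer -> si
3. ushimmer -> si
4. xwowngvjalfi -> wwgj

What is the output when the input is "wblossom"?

bo

The pattern: keep every other character starting from the second (positions 2nd, 4th, 6th, ...), then delete the last 2 characters.
"wblossom" → "bosm" → "bo".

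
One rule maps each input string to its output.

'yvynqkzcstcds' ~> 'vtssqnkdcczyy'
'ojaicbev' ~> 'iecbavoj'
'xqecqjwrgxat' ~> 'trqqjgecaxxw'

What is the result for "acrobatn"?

Each output is the input with this applied: sort the characters into reverse alphabetical order, then move the first 3 characters to the end (rotate left by 3).
On "acrobatn" that produces "ncbaatro".
(Check on "ojaicbev": → "vojiecba" → "iecbavoj" ✓)

ncbaatro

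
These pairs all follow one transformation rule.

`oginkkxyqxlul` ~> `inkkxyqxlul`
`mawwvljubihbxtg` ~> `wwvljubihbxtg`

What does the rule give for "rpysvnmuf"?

The pattern: delete the first 2 characters.
For "rpysvnmuf" the result is "ysvnmuf".

ysvnmuf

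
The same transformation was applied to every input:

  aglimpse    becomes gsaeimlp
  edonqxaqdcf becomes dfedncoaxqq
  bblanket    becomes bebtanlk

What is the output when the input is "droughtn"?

rtdnugoh

Looking at the pairs, the operation is to swap each adjacent pair of characters (1↔2, 3↔4, ...), then take characters alternately from the front and the back (1st, last, 2nd, 2nd-last, ...).
For "droughtn", step one produces "rduohgnt"; step two turns that into "rtdnugoh".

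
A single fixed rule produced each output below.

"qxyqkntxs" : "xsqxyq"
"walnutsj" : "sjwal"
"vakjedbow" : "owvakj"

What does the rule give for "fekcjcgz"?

gzfek

Looking at the pairs, the operation is to move the last 2 characters to the front (rotate right by 2), then delete the last 3 characters.
For "fekcjcgz" the result is "gzfek".
(Check on "walnutsj": → "sjwalnut" → "sjwal" ✓)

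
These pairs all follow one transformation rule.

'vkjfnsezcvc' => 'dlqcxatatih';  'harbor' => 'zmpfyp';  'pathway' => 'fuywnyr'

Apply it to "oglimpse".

gknqcmej

What's happening: move the first 3 characters to the end (rotate left by 3), then shift every letter 2 places backward in the alphabet (wrapping around).
On "oglimpse": the first step gives "impseogl", and the second then gives "gknqcmej".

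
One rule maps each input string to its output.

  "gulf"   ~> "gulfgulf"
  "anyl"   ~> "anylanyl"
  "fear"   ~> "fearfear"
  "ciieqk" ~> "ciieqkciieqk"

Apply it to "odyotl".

odyotlodyotl

Looking at the pairs, the operation is to write the whole string twice.
For "odyotl" the result is "odyotlodyotl".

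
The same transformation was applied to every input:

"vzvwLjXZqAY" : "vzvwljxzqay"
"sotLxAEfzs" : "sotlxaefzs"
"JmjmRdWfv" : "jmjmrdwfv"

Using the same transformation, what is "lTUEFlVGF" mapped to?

Looking at the pairs, the operation is to convert every letter to lowercase.
"lTUEFlVGF" → "ltueflvgf".

ltueflvgf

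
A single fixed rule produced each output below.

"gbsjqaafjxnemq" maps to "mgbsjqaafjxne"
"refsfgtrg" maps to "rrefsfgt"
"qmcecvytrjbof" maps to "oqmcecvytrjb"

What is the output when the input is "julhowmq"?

mjulhow

What's happening: delete the last character, then move the last character to the front.
Applying both steps to "julhowmq": "julhowm", then "mjulhow".
(Check on "qmcecvytrjbof": → "qmcecvytrjbo" → "oqmcecvytrjb" ✓)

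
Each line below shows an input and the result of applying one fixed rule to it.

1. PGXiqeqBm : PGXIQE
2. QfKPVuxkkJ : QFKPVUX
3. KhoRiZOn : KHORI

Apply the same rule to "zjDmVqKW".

The transformation: delete the last 3 characters, then convert every letter to uppercase.
On "zjDmVqKW": the first step gives "zjDmV", and the second then gives "ZJDMV".
(Check on "KhoRiZOn": → "KhoRi" → "KHORI" ✓)

ZJDMV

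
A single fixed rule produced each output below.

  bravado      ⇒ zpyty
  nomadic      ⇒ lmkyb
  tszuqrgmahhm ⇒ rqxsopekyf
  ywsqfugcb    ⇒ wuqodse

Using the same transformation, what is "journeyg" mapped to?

hmsplc

The pattern: shift every letter 2 places backward in the alphabet (wrapping around), then delete the last 2 characters.
On "journeyg": the first step gives "hmsplcwe", and the second then gives "hmsplc".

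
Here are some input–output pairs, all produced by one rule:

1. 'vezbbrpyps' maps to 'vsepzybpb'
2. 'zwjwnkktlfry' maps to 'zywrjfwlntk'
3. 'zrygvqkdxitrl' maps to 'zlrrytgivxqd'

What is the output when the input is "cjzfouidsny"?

Looking at the pairs, the operation is to take characters alternately from the front and the back (1st, last, 2nd, 2nd-last, ...), then delete the last character.
For "cjzfouidsny", step one produces "cyjnzsfdoiu"; step two turns that into "cyjnzsfdoi".
(Check on "zrygvqkdxitrl": → "zlrrytgivxqdk" → "zlrrytgivxqd" ✓)

cyjnzsfdoi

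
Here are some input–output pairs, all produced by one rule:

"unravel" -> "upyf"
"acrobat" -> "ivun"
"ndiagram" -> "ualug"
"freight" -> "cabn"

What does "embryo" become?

lsi

Each output is the input with this applied: delete the first 3 characters, then shift every letter 6 places backward in the alphabet (wrapping around).
For "embryo" the result is "lsi".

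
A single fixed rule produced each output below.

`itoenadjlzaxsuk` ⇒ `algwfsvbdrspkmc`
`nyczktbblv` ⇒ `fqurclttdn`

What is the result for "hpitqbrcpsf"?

The transformation: shift every letter 8 places backward in the alphabet (wrapping around).
On "hpitqbrcpsf" that produces "zhalitjuhkx".

zhalitjuhkx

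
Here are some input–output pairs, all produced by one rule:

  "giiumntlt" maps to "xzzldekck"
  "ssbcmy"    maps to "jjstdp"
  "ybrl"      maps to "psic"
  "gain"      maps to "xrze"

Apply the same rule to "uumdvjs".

Looking at the pairs, the operation is to shift every letter 9 places backward in the alphabet (wrapping around).
For "uumdvjs" the result is "lldumaj".

lldumaj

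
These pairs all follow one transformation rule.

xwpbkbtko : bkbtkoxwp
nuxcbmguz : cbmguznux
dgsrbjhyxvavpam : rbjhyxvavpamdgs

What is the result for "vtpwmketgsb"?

wmketgsbvtp

The rule is to move the first 3 characters to the end (rotate left by 3).
Applying that to "vtpwmketgsb" gives "wmketgsbvtp".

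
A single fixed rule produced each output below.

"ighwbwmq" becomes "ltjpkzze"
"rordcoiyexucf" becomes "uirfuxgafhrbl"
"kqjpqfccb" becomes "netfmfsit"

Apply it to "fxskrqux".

Rule — take characters alternately from the front and the back (1st, last, 2nd, 2nd-last, ...), then shift every letter 3 places forward in the alphabet (wrapping around).
Working it through for "fxskrqux": intermediate "fxxusqkr", final "iaaxvtnu".

iaaxvtnu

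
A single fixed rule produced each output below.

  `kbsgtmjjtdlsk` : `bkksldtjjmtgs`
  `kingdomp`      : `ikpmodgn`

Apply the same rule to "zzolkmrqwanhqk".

The pattern: move the first 2 characters to the end (rotate left by 2), then reverse the string.
Starting from "zzolkmrqwanhqk": after the first operation, "olkmrqwanhqkzz"; after the second, "zzkqhnawqrmklo".

zzkqhnawqrmklo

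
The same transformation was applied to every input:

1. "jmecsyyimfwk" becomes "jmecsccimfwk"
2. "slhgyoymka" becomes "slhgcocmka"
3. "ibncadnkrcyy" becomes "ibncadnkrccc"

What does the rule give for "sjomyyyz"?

In each case the input is transformed by: replace every "y" with "c".
For "sjomyyyz" the result is "sjomcccz".

sjomcccz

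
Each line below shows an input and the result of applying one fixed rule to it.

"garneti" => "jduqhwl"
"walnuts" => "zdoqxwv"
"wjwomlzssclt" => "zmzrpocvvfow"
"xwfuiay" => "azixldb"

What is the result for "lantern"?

odqwhuq

Rule — shift every letter 3 places forward in the alphabet (wrapping around).
On "lantern" that produces "odqwhuq".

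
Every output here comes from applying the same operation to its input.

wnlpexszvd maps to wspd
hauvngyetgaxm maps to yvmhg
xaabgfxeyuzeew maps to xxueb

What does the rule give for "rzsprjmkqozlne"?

rponm

In each case the input is transformed by: keep one character in every 3, starting at position 1 (positions 1st, 4th, 7th, ...), then sort the characters into reverse alphabetical order.
Starting from "rzsprjmkqozlne": after the first operation, "rpmon"; after the second, "rponm".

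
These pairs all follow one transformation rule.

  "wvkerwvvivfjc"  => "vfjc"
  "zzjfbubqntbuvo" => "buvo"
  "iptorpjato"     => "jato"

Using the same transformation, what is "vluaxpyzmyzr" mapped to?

myzr

The transformation: keep only the last 4 characters.
For "vluaxpyzmyzr" the result is "myzr".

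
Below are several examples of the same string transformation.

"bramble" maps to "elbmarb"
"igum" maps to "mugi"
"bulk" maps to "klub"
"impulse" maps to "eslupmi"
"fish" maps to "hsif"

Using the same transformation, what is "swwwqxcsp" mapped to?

pscxqwwws

Looking at the pairs, the operation is to reverse the string.
For "swwwqxcsp" the result is "pscxqwwws".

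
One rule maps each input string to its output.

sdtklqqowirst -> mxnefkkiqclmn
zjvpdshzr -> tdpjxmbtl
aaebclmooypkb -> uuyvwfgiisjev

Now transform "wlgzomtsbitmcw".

qfatignmvcngwq

Rule — shift every letter 6 places backward in the alphabet (wrapping around).
On "wlgzomtsbitmcw" that produces "qfatignmvcngwq".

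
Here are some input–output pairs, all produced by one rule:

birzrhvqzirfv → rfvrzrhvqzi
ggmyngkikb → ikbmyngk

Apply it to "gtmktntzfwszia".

ziamktntzfws

In each case the input is transformed by: delete the first 2 characters, then move the last 3 characters to the front (rotate right by 3).
On "gtmktntzfwszia": the first step gives "mktntzfwszia", and the second then gives "ziamktntzfws".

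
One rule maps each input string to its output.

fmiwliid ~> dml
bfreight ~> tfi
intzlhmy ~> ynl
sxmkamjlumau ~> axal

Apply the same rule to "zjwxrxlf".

What's happening: keep one character in every 3, starting at position 2 (positions 2nd, 5th, 8th, ...), then move the last character to the front.
"zjwxrxlf" → "fjr".
(Check on "sxmkamjlumau": → "xala" → "axal" ✓)

fjr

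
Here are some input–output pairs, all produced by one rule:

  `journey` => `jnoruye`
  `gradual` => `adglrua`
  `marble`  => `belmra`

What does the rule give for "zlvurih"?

ilruvzh

Rule — sort the characters into alphabetical order, then move the first character to the end.
Starting from "zlvurih": after the first operation, "hilruvz"; after the second, "ilruvzh".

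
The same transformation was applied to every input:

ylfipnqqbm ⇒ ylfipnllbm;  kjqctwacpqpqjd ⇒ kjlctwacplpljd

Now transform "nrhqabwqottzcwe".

Looking at the pairs, the operation is to replace every "q" with "l".
Applying that to "nrhqabwqottzcwe" gives "nrhlabwlottzcwe".

nrhlabwlottzcwe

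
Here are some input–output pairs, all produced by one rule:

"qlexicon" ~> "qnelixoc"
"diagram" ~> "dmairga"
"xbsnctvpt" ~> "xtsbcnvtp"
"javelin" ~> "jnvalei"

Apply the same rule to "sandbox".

In each case the input is transformed by: move the last character to the front, then swap each adjacent pair of characters (1↔2, 3↔4, ...).
Working it through for "sandbox": intermediate "xsandbo", final "sxnabdo".

sxnabdo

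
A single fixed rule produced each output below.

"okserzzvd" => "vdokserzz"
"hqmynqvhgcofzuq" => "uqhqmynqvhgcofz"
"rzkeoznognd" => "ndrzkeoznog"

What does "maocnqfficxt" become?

xtmaocnqffic

Rule — move the last 2 characters to the front (rotate right by 2).
On "maocnqfficxt" that produces "xtmaocnqffic".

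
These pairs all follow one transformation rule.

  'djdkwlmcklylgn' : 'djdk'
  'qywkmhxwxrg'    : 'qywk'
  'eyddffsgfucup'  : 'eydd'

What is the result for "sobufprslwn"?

sobu

Each output is the input with this applied: keep only the first 4 characters.
So "sobufprslwn" becomes "sobu".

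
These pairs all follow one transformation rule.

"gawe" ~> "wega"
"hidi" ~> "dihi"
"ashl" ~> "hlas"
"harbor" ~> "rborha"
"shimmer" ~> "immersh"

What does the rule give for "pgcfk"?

cfkpg

Looking at the pairs, the operation is to move the first 2 characters to the end (rotate left by 2).
On "pgcfk" that produces "cfkpg".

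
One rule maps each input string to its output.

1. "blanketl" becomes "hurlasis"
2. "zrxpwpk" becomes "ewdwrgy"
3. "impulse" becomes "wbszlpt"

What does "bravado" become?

hchkviy

The transformation: move the first 2 characters to the end (rotate left by 2), then shift every letter 7 places forward in the alphabet (wrapping around).
Applying both steps to "bravado": "avadobr", then "hchkviy".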